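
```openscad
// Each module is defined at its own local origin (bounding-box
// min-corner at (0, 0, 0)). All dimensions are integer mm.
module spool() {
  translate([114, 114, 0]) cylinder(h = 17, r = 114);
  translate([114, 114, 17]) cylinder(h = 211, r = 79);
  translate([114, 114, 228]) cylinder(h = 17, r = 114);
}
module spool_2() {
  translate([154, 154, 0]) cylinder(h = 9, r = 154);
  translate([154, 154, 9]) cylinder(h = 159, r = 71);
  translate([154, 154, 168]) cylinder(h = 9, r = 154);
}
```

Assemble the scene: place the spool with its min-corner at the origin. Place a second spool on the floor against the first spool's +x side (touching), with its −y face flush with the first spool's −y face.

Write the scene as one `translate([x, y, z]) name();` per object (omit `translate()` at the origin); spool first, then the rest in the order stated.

spool();
translate([228, 0, 0]) spool_2();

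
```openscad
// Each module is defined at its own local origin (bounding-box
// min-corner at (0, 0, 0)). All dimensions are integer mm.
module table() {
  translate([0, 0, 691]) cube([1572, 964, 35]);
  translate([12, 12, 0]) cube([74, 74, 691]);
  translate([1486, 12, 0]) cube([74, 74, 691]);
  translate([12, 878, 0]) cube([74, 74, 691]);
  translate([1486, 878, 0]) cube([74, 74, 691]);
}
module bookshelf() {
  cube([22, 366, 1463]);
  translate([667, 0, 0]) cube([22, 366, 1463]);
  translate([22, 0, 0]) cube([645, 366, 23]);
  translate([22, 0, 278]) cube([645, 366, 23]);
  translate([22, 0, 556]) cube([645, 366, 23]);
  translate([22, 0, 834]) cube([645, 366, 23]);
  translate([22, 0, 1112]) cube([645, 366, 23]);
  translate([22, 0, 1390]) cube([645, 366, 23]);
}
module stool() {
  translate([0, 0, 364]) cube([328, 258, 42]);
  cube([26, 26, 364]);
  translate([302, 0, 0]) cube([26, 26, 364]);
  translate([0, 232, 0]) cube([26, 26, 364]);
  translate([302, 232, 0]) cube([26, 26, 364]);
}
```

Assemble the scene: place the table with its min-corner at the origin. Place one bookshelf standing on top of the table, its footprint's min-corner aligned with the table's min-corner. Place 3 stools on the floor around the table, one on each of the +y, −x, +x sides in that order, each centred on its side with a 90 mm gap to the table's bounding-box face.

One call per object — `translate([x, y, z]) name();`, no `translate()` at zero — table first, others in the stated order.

table();
translate([0, 0, 726]) bookshelf();
translate([622, 1054, 0]) stool();
translate([-418, 353, 0]) stool();
translate([1662, 353, 0]) stool();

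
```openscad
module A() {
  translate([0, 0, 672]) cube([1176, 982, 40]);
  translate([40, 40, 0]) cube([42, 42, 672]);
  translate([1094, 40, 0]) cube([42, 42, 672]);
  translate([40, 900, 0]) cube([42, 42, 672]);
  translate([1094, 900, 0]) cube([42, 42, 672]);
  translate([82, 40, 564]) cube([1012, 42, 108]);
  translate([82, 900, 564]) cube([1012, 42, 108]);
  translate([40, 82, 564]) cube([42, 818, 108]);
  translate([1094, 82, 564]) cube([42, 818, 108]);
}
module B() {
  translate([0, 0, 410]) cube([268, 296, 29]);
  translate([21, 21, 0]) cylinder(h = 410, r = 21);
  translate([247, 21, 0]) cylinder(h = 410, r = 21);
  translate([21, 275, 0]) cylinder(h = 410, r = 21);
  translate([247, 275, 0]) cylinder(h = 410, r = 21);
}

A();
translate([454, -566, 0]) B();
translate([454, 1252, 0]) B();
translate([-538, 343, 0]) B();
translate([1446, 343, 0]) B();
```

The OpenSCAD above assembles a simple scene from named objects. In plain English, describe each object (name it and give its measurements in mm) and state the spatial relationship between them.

A is a rectangular dining table. The top is 1176×982×40 mm with its upper surface at z = 712 mm. It stands on four 42×42 mm square legs, each inset 40 mm from the nearest pair of top edges, running from the floor to the underside of the top. Four apron rails, 42 mm thick and 108 mm tall, run between adjacent legs with their top edges flush with the underside of the top and their outer faces flush with the legs' outer faces.

B is a four-legged stool. The seat is 268×296 mm, 29 mm thick, top at z = 439 mm. It stands on four round legs, each 42 mm in diameter, from z = 0 to the seat underside, each leg's axis is inset half a diameter from the nearest pair of seat edges (so the leg's bounding box is flush with the corner).

Four stools sit around the table at the −y, +y, −x, +x sides.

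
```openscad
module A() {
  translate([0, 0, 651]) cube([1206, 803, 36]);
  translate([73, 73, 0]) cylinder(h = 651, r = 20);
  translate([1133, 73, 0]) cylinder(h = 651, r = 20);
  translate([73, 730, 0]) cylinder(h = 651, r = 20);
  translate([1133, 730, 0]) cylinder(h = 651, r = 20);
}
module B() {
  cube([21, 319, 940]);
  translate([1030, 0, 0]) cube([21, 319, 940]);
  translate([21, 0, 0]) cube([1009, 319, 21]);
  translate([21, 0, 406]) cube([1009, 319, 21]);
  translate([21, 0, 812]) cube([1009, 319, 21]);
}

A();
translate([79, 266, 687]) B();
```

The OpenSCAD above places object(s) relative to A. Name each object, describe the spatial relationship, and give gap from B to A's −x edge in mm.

A is a table. B is a bookshelf. The bookshelf is on top of the table. The gap from the bookshelf to the table's −x edge is 79 mm.

The bookshelf's min-x is at 79; the table's min-x is 0; gap = 79 mm.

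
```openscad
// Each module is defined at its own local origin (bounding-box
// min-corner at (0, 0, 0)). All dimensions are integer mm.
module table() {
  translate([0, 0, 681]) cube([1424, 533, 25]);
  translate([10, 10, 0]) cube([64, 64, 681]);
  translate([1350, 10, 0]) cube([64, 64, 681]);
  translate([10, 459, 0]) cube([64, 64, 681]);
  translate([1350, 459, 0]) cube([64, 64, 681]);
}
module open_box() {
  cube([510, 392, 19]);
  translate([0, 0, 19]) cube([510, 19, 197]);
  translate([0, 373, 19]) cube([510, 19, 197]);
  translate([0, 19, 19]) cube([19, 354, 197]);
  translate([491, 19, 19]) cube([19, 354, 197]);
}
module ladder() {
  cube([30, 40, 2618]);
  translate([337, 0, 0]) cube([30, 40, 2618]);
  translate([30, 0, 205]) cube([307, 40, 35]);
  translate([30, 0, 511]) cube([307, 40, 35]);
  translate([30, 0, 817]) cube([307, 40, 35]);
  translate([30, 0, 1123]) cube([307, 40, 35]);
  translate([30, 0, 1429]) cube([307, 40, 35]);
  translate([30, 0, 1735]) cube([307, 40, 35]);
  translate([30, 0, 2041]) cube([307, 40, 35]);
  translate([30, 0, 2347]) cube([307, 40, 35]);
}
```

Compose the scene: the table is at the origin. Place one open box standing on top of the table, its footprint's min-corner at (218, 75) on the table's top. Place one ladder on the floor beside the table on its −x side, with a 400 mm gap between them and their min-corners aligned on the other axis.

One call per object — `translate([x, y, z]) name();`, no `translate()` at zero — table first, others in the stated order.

table();
translate([218, 75, 706]) open_box();
translate([-767, 0, 0]) ladder();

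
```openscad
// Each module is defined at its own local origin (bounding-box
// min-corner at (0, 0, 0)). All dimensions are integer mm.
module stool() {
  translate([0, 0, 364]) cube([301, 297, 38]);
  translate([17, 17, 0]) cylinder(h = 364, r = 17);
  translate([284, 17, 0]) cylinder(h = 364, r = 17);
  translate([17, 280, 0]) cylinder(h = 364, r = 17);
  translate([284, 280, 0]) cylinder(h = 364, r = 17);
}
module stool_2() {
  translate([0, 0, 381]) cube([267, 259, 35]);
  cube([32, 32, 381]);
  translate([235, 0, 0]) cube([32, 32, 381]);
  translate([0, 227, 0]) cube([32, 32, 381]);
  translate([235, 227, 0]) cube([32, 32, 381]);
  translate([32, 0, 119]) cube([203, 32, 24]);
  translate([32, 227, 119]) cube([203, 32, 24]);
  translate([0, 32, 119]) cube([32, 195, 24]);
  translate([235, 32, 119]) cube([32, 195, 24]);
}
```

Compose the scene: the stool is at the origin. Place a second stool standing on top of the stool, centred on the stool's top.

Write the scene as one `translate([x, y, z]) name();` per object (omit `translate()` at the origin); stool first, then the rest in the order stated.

stool();
translate([17, 19, 402]) stool_2();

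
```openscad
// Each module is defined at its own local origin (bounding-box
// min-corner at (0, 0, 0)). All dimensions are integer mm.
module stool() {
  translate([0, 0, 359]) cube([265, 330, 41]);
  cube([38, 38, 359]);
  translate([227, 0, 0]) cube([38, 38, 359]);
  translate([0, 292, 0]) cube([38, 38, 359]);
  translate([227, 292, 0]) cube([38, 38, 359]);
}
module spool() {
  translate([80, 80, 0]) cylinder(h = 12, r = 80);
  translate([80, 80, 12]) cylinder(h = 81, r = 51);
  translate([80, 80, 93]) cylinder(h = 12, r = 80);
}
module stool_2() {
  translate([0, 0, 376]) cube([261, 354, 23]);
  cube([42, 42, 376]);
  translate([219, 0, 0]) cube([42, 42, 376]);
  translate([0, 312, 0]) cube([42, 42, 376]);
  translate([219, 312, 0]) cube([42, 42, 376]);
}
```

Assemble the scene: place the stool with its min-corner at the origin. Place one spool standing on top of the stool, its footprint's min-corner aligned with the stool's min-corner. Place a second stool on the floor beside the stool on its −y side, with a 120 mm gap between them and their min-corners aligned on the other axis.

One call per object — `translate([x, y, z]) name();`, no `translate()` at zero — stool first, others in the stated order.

stool();
translate([0, 0, 400]) spool();
translate([0, -474, 0]) stool_2();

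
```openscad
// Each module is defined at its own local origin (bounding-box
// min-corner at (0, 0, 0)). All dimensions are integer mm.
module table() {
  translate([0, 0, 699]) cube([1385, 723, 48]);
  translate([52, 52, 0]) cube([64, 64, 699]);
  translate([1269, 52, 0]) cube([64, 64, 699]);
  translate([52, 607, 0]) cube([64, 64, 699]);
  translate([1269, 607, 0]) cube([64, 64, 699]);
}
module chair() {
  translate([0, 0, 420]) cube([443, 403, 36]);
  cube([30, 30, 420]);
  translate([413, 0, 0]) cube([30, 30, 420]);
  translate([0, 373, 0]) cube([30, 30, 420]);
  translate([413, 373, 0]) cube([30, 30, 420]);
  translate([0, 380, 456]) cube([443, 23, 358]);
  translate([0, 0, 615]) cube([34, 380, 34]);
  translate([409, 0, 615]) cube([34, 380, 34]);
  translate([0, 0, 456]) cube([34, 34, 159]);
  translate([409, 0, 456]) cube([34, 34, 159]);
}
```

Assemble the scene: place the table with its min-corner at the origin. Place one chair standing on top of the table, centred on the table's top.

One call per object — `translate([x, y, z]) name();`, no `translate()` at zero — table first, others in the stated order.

table();
translate([471, 160, 747]) chair();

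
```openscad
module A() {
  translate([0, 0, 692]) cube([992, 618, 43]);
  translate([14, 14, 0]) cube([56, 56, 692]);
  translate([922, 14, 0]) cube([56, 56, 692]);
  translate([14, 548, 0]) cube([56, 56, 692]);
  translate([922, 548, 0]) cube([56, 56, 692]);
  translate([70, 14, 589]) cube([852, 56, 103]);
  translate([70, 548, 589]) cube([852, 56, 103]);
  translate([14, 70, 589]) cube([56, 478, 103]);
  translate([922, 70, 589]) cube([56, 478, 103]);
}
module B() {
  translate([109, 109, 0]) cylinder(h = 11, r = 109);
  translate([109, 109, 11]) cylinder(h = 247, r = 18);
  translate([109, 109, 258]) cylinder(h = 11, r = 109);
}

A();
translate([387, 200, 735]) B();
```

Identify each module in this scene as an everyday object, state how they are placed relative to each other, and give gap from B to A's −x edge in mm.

A is a table. B is a spool. The spool is on top of the table, centred. The gap from the spool to the table's −x edge is 387 mm.

The spool's min-x is at 387; the table's min-x is 0; gap = 387 mm.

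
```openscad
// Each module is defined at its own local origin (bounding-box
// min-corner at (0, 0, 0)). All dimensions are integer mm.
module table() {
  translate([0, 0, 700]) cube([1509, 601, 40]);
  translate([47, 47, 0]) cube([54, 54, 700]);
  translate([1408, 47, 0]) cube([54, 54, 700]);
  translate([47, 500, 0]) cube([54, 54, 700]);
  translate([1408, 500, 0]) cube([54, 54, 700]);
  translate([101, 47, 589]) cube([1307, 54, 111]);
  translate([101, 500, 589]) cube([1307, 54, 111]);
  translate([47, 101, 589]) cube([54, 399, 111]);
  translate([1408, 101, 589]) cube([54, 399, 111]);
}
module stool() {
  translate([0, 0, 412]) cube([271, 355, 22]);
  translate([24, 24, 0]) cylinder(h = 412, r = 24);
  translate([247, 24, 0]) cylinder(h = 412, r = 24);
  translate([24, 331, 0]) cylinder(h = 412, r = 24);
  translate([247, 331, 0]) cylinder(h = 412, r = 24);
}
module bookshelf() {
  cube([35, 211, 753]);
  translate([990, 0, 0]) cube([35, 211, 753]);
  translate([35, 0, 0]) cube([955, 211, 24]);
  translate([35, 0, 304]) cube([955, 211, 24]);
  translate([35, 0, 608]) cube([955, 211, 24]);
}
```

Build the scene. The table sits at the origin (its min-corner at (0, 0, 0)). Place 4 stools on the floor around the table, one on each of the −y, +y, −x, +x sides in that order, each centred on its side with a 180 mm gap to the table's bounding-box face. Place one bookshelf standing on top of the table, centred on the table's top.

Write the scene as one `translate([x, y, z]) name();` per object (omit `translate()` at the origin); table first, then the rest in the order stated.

table();
translate([619, -535, 0]) stool();
translate([619, 781, 0]) stool();
translate([-451, 123, 0]) stool();
translate([1689, 123, 0]) stool();
translate([242, 195, 740]) bookshelf();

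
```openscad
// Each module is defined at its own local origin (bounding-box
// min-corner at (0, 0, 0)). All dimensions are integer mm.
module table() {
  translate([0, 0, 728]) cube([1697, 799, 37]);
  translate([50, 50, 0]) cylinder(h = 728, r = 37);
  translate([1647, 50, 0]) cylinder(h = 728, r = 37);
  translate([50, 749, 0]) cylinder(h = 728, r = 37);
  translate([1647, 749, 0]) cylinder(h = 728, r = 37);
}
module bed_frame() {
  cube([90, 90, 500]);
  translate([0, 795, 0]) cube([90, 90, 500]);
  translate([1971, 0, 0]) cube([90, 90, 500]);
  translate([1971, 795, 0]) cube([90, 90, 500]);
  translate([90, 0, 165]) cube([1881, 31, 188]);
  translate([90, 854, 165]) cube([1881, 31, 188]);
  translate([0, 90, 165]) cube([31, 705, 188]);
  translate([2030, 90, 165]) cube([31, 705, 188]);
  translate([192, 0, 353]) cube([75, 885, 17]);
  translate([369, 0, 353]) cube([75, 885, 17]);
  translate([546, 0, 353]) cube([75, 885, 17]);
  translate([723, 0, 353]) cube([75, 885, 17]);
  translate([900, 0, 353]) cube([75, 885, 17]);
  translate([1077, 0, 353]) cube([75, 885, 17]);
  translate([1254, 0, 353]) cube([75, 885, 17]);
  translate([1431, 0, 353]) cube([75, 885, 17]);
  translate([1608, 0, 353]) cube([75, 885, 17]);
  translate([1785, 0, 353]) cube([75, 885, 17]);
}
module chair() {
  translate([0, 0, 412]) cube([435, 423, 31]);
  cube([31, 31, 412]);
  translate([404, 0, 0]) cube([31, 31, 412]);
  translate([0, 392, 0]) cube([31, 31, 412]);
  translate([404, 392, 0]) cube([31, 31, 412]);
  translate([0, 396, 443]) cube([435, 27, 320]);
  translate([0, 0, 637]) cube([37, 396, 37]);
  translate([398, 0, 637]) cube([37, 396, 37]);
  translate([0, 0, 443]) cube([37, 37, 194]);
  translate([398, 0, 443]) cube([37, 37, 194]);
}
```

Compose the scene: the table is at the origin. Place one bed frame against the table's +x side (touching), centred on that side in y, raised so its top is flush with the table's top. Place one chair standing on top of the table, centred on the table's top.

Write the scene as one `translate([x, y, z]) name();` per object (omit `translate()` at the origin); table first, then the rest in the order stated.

table();
translate([1697, -43, 265]) bed_frame();
translate([631, 188, 765]) chair();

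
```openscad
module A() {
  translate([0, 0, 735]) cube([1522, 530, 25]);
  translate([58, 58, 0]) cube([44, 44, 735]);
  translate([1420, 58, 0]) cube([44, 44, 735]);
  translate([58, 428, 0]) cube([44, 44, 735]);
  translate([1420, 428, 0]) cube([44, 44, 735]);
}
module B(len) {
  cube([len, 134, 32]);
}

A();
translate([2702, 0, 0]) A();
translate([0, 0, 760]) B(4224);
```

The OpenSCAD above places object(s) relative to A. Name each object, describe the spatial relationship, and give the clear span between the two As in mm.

Second table starts at x = 2702; first ends at x = 1522; clear span = 2702 − 1522 = 1180 mm.

A is a table. B is a beam. A beam spans the tops of two tables. The clear span between the two tables is 1180 mm.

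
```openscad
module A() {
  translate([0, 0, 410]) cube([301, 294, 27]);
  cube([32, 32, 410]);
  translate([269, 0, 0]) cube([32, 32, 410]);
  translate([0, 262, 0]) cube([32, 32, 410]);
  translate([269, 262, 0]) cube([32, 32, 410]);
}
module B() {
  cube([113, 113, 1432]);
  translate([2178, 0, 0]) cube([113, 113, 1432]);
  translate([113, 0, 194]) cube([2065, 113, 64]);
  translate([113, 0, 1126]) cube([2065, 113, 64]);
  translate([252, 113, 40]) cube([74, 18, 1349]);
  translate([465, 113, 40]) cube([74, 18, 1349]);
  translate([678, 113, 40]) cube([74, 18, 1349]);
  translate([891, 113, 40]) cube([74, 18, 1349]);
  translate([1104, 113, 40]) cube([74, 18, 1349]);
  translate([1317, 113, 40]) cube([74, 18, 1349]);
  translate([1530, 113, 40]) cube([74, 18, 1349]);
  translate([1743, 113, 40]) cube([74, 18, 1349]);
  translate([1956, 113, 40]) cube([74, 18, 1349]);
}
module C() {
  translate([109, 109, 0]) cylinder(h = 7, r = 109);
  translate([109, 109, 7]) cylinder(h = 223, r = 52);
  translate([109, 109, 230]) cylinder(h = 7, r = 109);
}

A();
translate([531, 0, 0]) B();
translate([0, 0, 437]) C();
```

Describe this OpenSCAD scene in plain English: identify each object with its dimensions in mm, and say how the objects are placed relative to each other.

A is a simple wooden stool: a rectangular seat 301 mm (x) by 294 mm (y), 27 mm thick, top face at z = 437 mm, on four square legs, each 32×32 mm in cross-section. The legs rest on z = 0, each flush with a corner of the seat.

B is a fence section. Two 113×113 mm posts, 1432 mm tall, stand on the floor with a clear span of 2065 mm between their inner faces. Two horizontal rails of 113×64 mm section span the gap between the posts with their undersides at z = 194 mm and z = 1126 mm, flush with the posts' −y face. 9 pickets, each 74 mm wide, 18 mm thick and 1349 mm tall, are fixed to the +y face of the rails with their bottoms at z = 40 mm, evenly spaced across the span with equal gaps (rounded down to the nearest mm) at the −x end and between each pair — any rounding remainder accumulates at the +x end.

C is a spool: two coaxial disc flanges of radius 109 mm and thickness 7 mm, joined by a core cylinder of radius 52 mm and height 223 mm. The lower flange rests on z = 0 and the three cylinders share a vertical axis.

The fence section is on the floor beside the stool on its +x side. The spool is on top of the stool.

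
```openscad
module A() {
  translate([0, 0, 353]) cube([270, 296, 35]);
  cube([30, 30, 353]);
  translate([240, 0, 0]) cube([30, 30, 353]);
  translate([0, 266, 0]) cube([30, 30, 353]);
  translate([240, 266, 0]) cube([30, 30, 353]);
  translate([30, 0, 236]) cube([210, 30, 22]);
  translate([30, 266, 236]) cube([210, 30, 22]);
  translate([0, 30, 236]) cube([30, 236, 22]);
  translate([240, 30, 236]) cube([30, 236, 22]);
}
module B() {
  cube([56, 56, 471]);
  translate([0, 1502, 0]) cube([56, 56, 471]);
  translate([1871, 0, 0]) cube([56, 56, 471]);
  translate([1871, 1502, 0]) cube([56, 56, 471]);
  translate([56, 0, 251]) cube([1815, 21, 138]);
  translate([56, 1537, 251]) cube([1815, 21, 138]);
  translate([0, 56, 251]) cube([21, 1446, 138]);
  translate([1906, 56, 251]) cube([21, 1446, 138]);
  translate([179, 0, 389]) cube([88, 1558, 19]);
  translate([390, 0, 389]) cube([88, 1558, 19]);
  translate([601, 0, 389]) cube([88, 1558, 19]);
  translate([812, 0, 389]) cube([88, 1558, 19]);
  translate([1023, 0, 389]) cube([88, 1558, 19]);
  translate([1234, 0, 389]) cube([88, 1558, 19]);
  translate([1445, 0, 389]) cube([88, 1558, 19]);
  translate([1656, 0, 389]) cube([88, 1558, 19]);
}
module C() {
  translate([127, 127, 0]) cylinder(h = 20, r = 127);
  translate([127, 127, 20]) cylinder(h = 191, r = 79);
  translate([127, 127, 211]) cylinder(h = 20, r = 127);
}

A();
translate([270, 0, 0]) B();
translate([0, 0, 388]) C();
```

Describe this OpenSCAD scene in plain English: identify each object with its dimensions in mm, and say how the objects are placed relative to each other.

A is a simple wooden stool: a rectangular seat 270 mm (x) by 296 mm (y), 35 mm thick, top face at z = 388 mm, on four square legs, each 30×30 mm in cross-section. The legs rest on z = 0, each flush with a corner of the seat. Four stretchers, 30 mm wide and 22 mm tall, connect adjacent legs with their undersides at z = 236 mm, each running between the inner faces of the legs it joins and aligned with the legs' outer faces on the other axis.

B is a bed frame 1927 mm long (x) by 1558 mm wide (y). Four 56×56 mm corner posts, 471 mm tall, at the corners of the footprint. Four rails of 21 mm thickness and 138 mm height run between adjacent posts with their undersides at z = 251 mm, their outer faces flush with the outside of the frame (the two x-running rails run between the posts' inner faces; the two y-running rails run between the posts' inner faces). 8 slats, each 88 mm wide (x) and 19 mm thick, lie across the top of the two x-running rails, running the full 1558 mm width of the frame in y; the slats are evenly spaced along x between the inner faces of the end posts with equal gaps (rounded down to the nearest mm) at the −x end and between each pair — any rounding remainder accumulates at the +x end.

C is a spool: two coaxial disc flanges of radius 127 mm and thickness 20 mm, joined by a core cylinder of radius 79 mm and height 191 mm. The lower flange rests on z = 0 and the three cylinders share a vertical axis.

The bed frame is against the stool's +x side, with their −y faces flush. The spool is on top of the stool.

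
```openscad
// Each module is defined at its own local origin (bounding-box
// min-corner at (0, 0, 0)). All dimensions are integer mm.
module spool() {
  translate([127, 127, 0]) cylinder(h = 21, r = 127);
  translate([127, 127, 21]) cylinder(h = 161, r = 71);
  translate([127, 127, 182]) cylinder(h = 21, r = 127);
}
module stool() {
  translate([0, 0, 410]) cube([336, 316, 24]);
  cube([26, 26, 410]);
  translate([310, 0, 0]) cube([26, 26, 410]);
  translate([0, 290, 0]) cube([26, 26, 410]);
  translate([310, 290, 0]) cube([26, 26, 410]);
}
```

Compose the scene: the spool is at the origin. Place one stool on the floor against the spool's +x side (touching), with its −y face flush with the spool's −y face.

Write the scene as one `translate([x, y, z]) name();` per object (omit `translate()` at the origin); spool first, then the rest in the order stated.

spool();
translate([254, 0, 0]) stool();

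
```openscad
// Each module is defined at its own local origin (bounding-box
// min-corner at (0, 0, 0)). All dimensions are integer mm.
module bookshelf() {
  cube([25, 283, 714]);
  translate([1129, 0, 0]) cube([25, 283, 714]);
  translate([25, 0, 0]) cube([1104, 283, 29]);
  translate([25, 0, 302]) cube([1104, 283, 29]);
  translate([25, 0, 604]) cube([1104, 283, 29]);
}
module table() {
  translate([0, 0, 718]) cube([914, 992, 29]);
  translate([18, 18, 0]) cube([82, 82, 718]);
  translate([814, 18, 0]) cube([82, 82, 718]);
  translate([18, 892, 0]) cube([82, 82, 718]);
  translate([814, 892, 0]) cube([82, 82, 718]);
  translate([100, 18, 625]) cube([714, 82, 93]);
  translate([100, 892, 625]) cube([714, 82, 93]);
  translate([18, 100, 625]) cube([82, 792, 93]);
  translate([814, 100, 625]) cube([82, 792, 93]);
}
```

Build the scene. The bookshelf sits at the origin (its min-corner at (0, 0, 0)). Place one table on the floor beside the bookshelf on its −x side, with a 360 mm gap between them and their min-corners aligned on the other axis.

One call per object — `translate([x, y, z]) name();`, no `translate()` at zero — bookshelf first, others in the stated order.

bookshelf();
translate([-1274, 0, 0]) table();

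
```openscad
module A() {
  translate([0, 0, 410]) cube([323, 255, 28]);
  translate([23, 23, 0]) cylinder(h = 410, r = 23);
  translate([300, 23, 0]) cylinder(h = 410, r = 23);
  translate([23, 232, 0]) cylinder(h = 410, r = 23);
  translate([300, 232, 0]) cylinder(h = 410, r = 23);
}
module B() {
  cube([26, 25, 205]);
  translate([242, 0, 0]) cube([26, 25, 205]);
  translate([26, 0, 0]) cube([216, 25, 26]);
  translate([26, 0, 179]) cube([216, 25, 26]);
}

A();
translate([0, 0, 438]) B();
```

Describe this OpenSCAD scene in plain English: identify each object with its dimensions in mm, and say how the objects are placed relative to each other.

A is a four-legged stool. The seat is 323×255 mm, 28 mm thick, top at z = 438 mm. It stands on four round legs, each 46 mm in diameter, from z = 0 to the seat underside, each leg's axis is inset half a diameter from the nearest pair of seat edges (so the leg's bounding box is flush with the corner).

B is a picture frame with a 216×153 mm rectangular opening (x by z) and a uniform 26 mm border on every side. Frame depth is 25 mm along y. It is built from two vertical stiles running the full outside height and two horizontal rails spanning the gap between the stiles.

The picture frame is on top of the stool.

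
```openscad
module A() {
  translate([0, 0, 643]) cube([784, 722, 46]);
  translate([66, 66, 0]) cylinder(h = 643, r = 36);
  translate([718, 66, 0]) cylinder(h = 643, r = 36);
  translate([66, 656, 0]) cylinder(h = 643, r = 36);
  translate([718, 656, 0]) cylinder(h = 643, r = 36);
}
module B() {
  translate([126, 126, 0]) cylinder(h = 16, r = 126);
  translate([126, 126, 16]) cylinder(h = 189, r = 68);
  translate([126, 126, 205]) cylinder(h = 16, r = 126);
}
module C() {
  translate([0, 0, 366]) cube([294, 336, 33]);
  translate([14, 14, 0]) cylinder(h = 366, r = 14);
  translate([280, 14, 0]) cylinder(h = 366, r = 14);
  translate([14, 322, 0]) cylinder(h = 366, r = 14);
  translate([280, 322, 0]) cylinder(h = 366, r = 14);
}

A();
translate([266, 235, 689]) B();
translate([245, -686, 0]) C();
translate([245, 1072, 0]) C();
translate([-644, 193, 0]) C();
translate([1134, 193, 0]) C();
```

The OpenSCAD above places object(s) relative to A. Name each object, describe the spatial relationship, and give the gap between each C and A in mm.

Each stool's nearest face is 350 mm from the table's bounding box.

A is a table. B is a spool. C is a stool. The spool is on top of the table, centred. Four stools sit around the table at the −y, +y, −x, +x sides. The gap between each stool and the table is 350 mm.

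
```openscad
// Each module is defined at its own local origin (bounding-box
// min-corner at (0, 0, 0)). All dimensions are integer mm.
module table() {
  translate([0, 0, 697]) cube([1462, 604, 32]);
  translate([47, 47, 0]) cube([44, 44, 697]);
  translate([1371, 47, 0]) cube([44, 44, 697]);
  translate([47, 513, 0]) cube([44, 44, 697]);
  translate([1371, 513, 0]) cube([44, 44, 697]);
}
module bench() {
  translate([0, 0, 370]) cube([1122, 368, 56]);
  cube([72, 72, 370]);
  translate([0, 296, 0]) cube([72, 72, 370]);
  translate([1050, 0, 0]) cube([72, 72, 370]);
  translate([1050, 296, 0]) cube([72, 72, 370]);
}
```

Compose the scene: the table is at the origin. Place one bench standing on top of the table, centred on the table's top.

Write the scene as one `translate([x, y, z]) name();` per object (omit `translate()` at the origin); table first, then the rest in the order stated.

table();
translate([170, 118, 729]) bench();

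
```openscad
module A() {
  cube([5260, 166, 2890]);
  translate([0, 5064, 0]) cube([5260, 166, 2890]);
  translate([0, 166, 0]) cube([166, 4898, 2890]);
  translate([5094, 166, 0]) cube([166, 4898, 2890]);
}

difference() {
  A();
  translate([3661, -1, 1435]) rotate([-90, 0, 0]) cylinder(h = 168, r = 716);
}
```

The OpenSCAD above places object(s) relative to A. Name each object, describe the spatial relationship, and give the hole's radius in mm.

A is a house frame. The house frame has a circular hole through its front wall. The hole's radius is 716 mm.

The subtracted cylinder has r = 716 mm.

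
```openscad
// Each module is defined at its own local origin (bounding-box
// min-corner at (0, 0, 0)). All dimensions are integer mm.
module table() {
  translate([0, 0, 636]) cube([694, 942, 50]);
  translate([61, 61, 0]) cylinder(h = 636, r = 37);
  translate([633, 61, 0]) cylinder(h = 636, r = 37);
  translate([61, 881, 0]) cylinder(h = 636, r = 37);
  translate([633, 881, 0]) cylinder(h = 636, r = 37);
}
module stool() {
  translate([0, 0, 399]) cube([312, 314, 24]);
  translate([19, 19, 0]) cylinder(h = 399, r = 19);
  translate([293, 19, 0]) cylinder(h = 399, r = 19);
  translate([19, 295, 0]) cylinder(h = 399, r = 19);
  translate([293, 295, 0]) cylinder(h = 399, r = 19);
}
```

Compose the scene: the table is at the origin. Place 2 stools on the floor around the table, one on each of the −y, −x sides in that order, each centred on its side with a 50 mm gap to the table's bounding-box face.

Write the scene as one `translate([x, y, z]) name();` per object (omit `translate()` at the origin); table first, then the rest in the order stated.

table();
translate([191, -364, 0]) stool();
translate([-362, 314, 0]) stool();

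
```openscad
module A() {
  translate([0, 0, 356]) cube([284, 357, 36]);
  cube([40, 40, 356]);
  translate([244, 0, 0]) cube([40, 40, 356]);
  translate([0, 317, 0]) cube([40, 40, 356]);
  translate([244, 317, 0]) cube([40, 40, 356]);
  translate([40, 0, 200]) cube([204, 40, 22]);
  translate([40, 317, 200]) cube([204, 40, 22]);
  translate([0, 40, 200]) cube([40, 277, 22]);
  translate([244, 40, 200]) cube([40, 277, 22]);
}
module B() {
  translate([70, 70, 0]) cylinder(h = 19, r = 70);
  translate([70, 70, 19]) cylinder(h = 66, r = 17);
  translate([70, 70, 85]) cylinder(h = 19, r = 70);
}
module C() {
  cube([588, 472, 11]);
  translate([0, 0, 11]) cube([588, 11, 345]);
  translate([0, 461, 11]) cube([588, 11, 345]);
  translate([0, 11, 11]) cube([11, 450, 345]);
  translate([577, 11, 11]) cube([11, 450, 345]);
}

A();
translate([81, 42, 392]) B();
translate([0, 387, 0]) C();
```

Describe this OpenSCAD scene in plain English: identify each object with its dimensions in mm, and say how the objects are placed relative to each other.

A is a four-legged stool. The seat is a 284×357×36 mm slab whose top surface is at z = 392 mm; four square legs, each 40×40 mm in cross-section, run from the floor (z = 0) to the underside of the seat, each flush with a corner of the seat. Four stretchers, 40 mm wide and 22 mm tall, connect adjacent legs with their undersides at z = 200 mm, each running between the inner faces of the legs it joins and aligned with the legs' outer faces on the other axis.

B is a spool: two coaxial disc flanges of radius 70 mm and thickness 19 mm, joined by a core cylinder of radius 17 mm and height 66 mm. The lower flange rests on z = 0 and the three cylinders share a vertical axis.

C is an open storage box with external size 588×472×356 mm and wall thickness 11 mm (the base is also 11 mm thick). The base covers the whole footprint; the four walls stand on the base, with the y-facing walls full-width and the x-facing walls fitting between their inner faces.

The spool is on top of the stool. The open box is on the floor beside the stool on its +y side.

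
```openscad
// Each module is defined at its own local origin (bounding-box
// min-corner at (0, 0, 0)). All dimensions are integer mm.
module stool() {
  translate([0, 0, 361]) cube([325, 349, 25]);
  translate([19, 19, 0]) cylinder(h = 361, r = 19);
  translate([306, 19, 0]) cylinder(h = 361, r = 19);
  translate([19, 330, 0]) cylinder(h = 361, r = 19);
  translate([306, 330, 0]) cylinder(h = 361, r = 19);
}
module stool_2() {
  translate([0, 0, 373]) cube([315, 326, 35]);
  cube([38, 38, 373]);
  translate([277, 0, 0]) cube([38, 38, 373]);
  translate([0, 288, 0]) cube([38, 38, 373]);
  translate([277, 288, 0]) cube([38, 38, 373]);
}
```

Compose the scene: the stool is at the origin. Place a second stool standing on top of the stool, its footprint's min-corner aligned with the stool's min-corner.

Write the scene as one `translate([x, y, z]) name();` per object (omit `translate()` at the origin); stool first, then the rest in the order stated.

stool();
translate([0, 0, 386]) stool_2();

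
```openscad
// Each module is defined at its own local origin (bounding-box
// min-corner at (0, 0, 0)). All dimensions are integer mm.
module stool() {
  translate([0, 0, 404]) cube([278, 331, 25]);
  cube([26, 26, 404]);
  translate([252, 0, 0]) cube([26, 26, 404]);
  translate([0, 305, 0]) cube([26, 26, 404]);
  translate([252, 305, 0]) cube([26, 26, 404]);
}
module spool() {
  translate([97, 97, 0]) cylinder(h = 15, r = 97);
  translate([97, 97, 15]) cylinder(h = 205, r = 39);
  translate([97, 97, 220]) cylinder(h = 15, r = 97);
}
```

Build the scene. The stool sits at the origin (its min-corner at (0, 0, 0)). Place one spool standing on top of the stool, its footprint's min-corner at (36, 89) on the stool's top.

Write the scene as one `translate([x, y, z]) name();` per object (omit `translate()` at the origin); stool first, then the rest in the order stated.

stool();
translate([36, 89, 429]) spool();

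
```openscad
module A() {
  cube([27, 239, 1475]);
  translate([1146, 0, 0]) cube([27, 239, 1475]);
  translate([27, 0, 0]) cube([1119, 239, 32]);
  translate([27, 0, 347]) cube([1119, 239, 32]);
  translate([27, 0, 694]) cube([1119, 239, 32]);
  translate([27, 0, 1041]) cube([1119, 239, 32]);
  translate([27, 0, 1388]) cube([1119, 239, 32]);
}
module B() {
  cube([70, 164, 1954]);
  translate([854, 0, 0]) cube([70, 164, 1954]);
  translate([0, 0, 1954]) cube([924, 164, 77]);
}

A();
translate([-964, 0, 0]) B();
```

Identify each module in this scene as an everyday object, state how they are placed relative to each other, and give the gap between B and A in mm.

A is a bookshelf. B is a door frame. The door frame is on the floor beside the bookshelf on its −x side. The gap between the door frame and the bookshelf is 40 mm.

The door frame's nearest face is 40 mm from the bookshelf's −x face.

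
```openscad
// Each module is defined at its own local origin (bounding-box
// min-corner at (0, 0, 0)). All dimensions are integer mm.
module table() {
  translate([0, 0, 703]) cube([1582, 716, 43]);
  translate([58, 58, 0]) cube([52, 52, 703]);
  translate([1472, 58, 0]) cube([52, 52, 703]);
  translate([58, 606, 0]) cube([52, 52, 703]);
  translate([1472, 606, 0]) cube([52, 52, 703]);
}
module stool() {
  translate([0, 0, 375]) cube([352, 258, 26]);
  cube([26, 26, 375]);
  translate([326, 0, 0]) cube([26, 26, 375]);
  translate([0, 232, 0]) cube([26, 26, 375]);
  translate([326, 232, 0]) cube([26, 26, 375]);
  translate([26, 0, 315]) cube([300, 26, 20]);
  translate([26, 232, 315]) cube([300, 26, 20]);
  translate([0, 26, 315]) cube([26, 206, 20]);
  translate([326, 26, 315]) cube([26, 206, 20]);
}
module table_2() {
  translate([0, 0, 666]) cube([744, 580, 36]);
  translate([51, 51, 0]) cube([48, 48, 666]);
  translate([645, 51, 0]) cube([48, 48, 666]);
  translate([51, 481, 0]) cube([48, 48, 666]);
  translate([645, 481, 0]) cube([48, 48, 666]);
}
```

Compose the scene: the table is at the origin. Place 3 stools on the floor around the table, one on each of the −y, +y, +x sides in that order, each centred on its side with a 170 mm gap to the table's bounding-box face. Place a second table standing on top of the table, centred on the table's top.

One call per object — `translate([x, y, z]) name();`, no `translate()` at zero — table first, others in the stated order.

table();
translate([615, -428, 0]) stool();
translate([615, 886, 0]) stool();
translate([1752, 229, 0]) stool();
translate([419, 68, 746]) table_2();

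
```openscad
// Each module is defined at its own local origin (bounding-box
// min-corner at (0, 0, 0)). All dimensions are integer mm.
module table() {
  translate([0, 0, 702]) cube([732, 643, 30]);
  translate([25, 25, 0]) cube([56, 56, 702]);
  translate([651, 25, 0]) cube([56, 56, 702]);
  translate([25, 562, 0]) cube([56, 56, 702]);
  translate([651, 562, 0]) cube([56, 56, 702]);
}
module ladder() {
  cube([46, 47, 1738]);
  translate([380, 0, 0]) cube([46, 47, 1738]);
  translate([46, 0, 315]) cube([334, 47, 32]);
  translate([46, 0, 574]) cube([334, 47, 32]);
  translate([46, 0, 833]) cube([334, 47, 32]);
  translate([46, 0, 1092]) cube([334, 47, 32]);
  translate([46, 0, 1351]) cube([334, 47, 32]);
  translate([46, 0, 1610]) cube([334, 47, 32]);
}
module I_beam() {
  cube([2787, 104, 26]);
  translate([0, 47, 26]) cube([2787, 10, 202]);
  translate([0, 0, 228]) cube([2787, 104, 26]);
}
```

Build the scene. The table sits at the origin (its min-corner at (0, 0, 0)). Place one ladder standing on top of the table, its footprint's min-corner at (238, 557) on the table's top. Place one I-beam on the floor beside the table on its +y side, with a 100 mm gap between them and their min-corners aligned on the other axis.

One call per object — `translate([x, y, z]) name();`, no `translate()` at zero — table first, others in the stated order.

table();
translate([238, 557, 732]) ladder();
translate([0, 743, 0]) I_beam();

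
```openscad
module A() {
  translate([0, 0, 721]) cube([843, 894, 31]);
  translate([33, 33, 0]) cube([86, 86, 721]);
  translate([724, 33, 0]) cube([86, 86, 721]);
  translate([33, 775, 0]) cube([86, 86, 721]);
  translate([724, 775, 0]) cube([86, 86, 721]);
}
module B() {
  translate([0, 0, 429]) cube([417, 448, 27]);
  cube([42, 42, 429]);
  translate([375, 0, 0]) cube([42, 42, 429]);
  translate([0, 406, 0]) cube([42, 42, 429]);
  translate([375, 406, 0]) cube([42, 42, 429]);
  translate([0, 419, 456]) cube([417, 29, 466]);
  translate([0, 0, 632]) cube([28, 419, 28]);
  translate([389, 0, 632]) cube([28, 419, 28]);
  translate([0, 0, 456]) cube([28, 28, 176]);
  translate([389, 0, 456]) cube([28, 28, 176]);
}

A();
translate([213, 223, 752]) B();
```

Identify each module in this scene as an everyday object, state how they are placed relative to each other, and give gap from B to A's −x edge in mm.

The chair's min-x is at 213; the table's min-x is 0; gap = 213 mm.

A is a table. B is a chair. The chair is on top of the table, centred. The gap from the chair to the table's −x edge is 213 mm.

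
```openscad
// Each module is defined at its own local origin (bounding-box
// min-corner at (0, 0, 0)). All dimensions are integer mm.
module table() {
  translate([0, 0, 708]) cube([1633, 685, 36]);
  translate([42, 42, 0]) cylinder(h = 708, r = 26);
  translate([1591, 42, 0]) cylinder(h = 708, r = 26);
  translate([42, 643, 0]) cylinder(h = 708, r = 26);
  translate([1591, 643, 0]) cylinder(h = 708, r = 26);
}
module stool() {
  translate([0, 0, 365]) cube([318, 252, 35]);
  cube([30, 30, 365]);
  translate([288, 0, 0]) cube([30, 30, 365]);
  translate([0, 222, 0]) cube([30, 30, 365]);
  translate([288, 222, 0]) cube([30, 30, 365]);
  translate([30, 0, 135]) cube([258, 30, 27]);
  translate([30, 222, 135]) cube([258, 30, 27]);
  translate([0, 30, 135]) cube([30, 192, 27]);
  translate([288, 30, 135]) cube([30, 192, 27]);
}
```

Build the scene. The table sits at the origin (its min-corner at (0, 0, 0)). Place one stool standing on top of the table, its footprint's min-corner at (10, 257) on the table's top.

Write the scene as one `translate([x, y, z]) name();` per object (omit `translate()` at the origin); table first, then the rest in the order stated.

table();
translate([10, 257, 744]) stool();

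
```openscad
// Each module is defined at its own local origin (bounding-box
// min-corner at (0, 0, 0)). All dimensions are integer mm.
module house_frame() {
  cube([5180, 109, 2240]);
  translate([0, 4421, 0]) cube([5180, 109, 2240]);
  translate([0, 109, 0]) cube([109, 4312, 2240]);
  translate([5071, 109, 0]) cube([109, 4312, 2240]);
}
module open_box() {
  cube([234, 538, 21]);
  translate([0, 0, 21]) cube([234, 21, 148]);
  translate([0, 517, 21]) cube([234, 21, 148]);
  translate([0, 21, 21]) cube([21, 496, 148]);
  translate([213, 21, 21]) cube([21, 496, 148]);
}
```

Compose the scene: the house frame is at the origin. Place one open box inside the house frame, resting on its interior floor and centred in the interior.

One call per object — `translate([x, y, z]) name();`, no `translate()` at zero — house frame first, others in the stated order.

house_frame();
translate([2473, 1996, 0]) open_box();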